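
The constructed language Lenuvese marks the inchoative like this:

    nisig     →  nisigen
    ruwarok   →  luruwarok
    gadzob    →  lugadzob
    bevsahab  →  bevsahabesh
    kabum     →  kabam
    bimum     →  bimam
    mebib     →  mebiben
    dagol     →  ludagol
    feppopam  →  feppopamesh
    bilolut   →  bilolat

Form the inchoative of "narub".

narab

"narub" has last vowel 'u'. The stems whose last vowel is 'u' (bilolut → bilolat, kabum → kabam, bimum → bimam) change the last vowel to 'a'.
So narub → narab.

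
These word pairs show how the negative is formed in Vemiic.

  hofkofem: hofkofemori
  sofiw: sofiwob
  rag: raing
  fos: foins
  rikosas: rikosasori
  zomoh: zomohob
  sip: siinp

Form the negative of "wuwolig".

wuwoligori

fos and rikosas both end in -s yet inflect differently (foins, rikosasori), so the final letter is not what conditions the rule; the number of vowels is.
"wuwolig" has 3 vowels. The stems with 3 vowels (hofkofem → hofkofemori, rikosas → rikosasori) add -ori.
The other patterns: stems with 1 vowel insert -in- after the first vowel; stems with 2 vowels add -ob.
So wuwolig → wuwoligori.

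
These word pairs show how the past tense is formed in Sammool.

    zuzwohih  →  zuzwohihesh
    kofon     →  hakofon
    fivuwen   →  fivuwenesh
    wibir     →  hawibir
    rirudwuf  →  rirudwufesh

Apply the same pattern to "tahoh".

kofon and fivuwen both end in -n yet inflect differently (hakofon, fivuwenesh), so the final letter is not what conditions the rule; the number of vowels is.
"tahoh" has 2 vowels. The stems with 2 vowels (kofon → hakofon, wibir → hawibir) add the prefix ha-.
So tahoh → hatahoh.

hatahoh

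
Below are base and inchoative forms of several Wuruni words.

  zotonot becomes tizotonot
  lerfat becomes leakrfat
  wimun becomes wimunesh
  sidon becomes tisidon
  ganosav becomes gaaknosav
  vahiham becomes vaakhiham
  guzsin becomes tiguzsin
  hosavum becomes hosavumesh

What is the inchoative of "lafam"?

laakfam

vahiham and hosavum both end in -m yet inflect differently (vaakhiham, hosavumesh), so the final letter is not what conditions the rule; the last vowel is.
"lafam" has last vowel 'a'. The stems whose last vowel is 'a' (lerfat → leakrfat, vahiham → vaakhiham, ganosav → gaaknosav) insert -ak- after the first vowel.
So lafam → laakfam.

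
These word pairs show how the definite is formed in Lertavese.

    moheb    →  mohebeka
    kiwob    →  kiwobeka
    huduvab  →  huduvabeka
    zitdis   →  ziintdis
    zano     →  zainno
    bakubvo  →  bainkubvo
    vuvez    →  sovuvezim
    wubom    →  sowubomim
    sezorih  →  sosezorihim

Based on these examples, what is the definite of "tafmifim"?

sotafmifimim

kiwob and zano both have last vowel 'o' yet inflect differently (kiwobeka, zainno), so the last vowel is not what conditions the rule; the final letter is.
"tafmifim" ends in -m. The one such stem in the data (wubom → sowubomim) adds so- … -im around the stem, so the same rule applies.
The other patterns: stems ending in -b add -eka; stems ending in -o or -s insert -in- after the first vowel.
So tafmifim → sotafmifimim.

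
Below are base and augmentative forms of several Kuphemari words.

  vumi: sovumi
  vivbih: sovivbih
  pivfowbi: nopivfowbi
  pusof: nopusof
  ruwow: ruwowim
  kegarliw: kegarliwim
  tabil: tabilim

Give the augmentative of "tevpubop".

tevpubopim

vumi and pivfowbi both end in -i yet inflect differently (sovumi, nopivfowbi), so the final letter is not what conditions the rule; the first letter is.
"tevpubop" begins with t-. The one such stem in the data (tabil → tabilim) adds -im, so the same rule applies.
The other patterns: stems beginning with v- add the prefix so-; stems beginning with p- add the prefix no-.
So tevpubop → tevpubopim.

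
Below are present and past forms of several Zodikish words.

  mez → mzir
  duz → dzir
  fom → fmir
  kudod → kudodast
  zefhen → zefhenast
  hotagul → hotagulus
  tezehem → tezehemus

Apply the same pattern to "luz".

fom and tezehem both end in -m yet inflect differently (fmir, tezehemus), so the final letter is not what conditions the rule; the number of vowels is.
"luz" has 1 vowel. The stems with 1 vowel (mez → mzir, duz → dzir, fom → fmir) delete the last vowel and add -ir.
The other patterns: stems with 2 vowels add -ast; stems with 3 vowels add -us.
So luz → lzir.

lzir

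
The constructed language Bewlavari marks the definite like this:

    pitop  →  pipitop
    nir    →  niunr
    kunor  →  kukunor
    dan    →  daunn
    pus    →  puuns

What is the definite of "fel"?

feunl

kunor and nir both end in -r yet inflect differently (kukunor, niunr), so the final letter is not what conditions the rule; the number of vowels is.
"fel" has 1 vowel. The stems with 1 vowel (pus → puuns, nir → niunr, dan → daunn) insert -un- after the first vowel.
The other pattern: stems with 2 vowels repeat the first consonant+vowel as a prefix.
So fel → feunl.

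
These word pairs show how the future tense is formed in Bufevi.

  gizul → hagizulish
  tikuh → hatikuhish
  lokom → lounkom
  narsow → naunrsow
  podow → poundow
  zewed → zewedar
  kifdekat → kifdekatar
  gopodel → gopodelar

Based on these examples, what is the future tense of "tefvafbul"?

hatefvafbulish

gizul and gopodel both end in -l yet inflect differently (hagizulish, gopodelar), so the final letter is not what conditions the rule; the last vowel is.
"tefvafbul" has last vowel 'u'. The stems whose last vowel is 'u' (gizul → hagizulish, tikuh → hatikuhish) add ha- … -ish around the stem.
The other patterns: stems whose last vowel is 'o' insert -un- after the first vowel; stems whose last vowel is 'a' or 'e' add -ar.
So tefvafbul → hatefvafbulish.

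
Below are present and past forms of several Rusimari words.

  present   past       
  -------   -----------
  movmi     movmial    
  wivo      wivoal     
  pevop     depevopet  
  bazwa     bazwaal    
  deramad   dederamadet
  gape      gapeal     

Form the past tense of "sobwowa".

deramad and bazwa both have last vowel 'a' yet inflect differently (dederamadet, bazwaal), so the last vowel is not what conditions the rule; whether the stem ends in a vowel or a consonant is.
"sobwowa" ends in a vowel. The stems ending in a vowel (bazwa → bazwaal, movmi → movmial, wivo → wivoal) add -al.
The other pattern: stems ending in a consonant add de- … -et around the stem.
So sobwowa → sobwowaal.

sobwowaal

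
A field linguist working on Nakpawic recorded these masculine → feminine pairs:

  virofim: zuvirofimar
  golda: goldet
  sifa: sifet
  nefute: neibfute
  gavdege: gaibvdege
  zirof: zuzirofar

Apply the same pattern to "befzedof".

golda and gavdege both begin with g- yet inflect differently (goldet, gaibvdege), so the first letter is not what conditions the rule; the final letter is.
"befzedof" ends in -f. The one such stem in the data (zirof → zuzirofar) adds zu- … -ar around the stem, so the same rule applies.
So befzedof → zubefzedofar.

zubefzedofar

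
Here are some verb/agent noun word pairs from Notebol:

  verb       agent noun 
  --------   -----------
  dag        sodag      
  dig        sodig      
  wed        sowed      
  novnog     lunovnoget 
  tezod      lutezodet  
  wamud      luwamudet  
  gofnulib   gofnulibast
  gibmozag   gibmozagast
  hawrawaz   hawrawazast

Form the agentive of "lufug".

lulufuget

dag and novnog both end in -g yet inflect differently (sodag, lunovnoget), so the final letter is not what conditions the rule; the number of vowels is.
"lufug" has 2 vowels. The stems with 2 vowels (novnog → lunovnoget, tezod → lutezodet, wamud → luwamudet) add lu- … -et around the stem.
The other patterns: stems with 1 vowel add the prefix so-; stems with 3 vowels add -ast.
So lufug → lulufuget.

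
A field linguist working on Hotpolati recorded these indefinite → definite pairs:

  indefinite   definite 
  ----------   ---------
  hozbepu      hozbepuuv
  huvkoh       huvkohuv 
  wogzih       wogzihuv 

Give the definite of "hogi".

hogiuv

Every pair shown (hozbepu → hozbepuuv, huvkoh → huvkohuv, wogzih → wogzihuv) follows the same rule: add -uv.
So hogi → hogiuv.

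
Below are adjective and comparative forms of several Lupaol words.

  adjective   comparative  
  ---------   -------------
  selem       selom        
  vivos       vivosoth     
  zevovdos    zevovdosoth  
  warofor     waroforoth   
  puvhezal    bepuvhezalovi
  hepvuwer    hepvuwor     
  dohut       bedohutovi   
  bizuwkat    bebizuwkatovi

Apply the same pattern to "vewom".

hepvuwer and warofor both end in -r yet inflect differently (hepvuwor, waroforoth), so the final letter is not what conditions the rule; the last vowel is.
"vewom" has last vowel 'o'. The stems whose last vowel is 'o' (vivos → vivosoth, warofor → waroforoth, zevovdos → zevovdosoth) add -oth.
So vewom → vewomoth.

vewomoth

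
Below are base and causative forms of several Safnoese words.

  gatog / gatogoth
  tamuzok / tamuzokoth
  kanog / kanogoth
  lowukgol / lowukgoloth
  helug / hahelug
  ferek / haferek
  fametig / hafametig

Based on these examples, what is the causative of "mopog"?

"mopog" has last vowel 'o'. The stems whose last vowel is 'o' (gatog → gatogoth, tamuzok → tamuzokoth, kanog → kanogoth) add -oth.
So mopog → mopogoth.

mopogoth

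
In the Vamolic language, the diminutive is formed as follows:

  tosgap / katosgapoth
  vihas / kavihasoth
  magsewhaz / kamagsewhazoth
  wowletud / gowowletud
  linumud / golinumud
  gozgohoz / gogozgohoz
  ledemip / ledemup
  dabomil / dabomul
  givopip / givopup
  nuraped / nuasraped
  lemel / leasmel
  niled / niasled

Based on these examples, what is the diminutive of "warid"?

"warid" has last vowel 'i'. The stems whose last vowel is 'i' (ledemip → ledemup, dabomil → dabomul, givopip → givopup) change the last vowel to 'u'.
The other patterns: stems whose last vowel is 'a' add ka- … -oth around the stem; stems whose last vowel is 'o' or 'u' add the prefix go-; stems whose last vowel is 'e' insert -as- after the first vowel.
So warid → warud.

warud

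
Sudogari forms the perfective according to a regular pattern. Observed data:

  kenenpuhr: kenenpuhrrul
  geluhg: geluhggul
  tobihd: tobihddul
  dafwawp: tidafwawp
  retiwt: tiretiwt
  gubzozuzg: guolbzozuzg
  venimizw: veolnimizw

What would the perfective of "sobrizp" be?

soolbrizp

"sobrizp" has second-to-last letter 'z'. The stems whose second-to-last letter is 'z' (gubzozuzg → guolbzozuzg, venimizw → veolnimizw) insert -ol- after the first vowel.
So sobrizp → soolbrizp.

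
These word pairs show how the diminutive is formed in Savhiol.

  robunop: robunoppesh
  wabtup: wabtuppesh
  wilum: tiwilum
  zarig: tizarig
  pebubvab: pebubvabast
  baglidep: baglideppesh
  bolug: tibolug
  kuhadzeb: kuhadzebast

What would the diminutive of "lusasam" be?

tilusasam

kuhadzeb and baglidep both have last vowel 'e' yet inflect differently (kuhadzebast, baglideppesh), so the last vowel is not what conditions the rule; the final letter is.
"lusasam" ends in -m. The one such stem in the data (wilum → tiwilum) adds the prefix ti-, so the same rule applies.
The other patterns: stems ending in -b add -ast; stems ending in -p double the final consonant and add -esh.
So lusasam → tilusasam.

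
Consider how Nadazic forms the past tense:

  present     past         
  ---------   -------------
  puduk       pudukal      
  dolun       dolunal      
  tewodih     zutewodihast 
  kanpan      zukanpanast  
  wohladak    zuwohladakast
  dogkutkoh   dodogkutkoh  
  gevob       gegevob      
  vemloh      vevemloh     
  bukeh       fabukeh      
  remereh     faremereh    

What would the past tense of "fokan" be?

dolun and kanpan both end in -n yet inflect differently (dolunal, zukanpanast), so the final letter is not what conditions the rule; the last vowel is.
"fokan" has last vowel 'a'. The stems whose last vowel is 'a' (kanpan → zukanpanast, wohladak → zuwohladakast) add zu- … -ast around the stem.
The other patterns: stems whose last vowel is 'u' add -al; stems whose last vowel is 'o' repeat the first consonant+vowel as a prefix; stems whose last vowel is 'e' add the prefix fa-.
So fokan → zufokanast.

zufokanast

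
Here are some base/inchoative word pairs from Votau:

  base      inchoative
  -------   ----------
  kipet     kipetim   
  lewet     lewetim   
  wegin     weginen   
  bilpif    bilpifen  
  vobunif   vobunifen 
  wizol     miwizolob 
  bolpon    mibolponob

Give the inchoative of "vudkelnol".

wegin and bolpon both end in -n yet inflect differently (weginen, mibolponob), so the final letter is not what conditions the rule; the last vowel is.
"vudkelnol" has last vowel 'o'. The stems whose last vowel is 'o' (wizol → miwizolob, bolpon → mibolponob) add mi- … -ob around the stem.
So vudkelnol → mivudkelnolob.

mivudkelnolob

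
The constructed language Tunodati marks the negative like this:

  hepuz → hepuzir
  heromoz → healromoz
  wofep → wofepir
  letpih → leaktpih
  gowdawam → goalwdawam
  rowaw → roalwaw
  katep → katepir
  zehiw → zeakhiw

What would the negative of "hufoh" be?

hualfoh

"hufoh" has last vowel 'o'. The one such stem in the data (heromoz → healromoz) inserts -al- after the first vowel (as do gowdawam, rowaw), so the same rule applies.
The other patterns: stems whose last vowel is 'i' insert -ak- after the first vowel; stems whose last vowel is 'e' or 'u' add -ir.
So hufoh → hualfoh.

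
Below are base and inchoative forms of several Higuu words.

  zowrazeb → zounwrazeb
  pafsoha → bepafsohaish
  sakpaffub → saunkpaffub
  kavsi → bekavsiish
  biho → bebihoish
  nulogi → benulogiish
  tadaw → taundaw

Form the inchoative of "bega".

tadaw and pafsoha both have last vowel 'a' yet inflect differently (taundaw, bepafsohaish), so the last vowel is not what conditions the rule; whether the stem ends in a vowel or a consonant is.
"bega" ends in a vowel. The stems ending in a vowel (biho → bebihoish, pafsoha → bepafsohaish, kavsi → bekavsiish) add be- … -ish around the stem.
The other pattern: stems ending in a consonant insert -un- after the first vowel.
So bega → bebegaish.

bebegaish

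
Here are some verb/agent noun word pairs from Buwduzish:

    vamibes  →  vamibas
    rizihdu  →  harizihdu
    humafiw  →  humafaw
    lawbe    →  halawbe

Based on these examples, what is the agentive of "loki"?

lawbe and vamibes both have last vowel 'e' yet inflect differently (halawbe, vamibas), so the last vowel is not what conditions the rule; whether the stem ends in a vowel or a consonant is.
"loki" ends in a vowel. The stems ending in a vowel (rizihdu → harizihdu, lawbe → halawbe) add the prefix ha-.
The other pattern: stems ending in a consonant change the last vowel to 'a'.
So loki → haloki.

haloki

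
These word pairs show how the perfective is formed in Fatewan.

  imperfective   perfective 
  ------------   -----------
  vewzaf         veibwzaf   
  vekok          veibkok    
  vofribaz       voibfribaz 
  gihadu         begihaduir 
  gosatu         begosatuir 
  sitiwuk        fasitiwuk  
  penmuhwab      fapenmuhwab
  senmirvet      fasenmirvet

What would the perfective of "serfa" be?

vekok and sitiwuk both end in -k yet inflect differently (veibkok, fasitiwuk), so the final letter is not what conditions the rule; the first letter is.
"serfa" begins with s-. The stems beginning with s- (sitiwuk → fasitiwuk, senmirvet → fasenmirvet) add the prefix fa-.
The other patterns: stems beginning with v- insert -ib- after the first vowel; stems beginning with g- add be- … -ir around the stem.
So serfa → faserfa.

faserfa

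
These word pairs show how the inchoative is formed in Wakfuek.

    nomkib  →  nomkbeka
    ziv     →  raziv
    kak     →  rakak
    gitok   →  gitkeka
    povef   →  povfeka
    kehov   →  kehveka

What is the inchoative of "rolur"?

rolreka

ziv and kehov both end in -v yet inflect differently (raziv, kehveka), so the final letter is not what conditions the rule; the number of vowels is.
"rolur" has 2 vowels. The stems with 2 vowels (kehov → kehveka, gitok → gitkeka, povef → povfeka) delete the last vowel and add -eka.
The other pattern: stems with 1 vowel add the prefix ra-.
So rolur → rolreka.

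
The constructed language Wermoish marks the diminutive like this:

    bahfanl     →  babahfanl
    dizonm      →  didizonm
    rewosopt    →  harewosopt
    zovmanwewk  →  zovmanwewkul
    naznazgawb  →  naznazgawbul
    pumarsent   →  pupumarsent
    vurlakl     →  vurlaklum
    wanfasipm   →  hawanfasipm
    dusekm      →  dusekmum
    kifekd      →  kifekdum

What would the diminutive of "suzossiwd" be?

"suzossiwd" has second-to-last letter 'w'. The stems whose second-to-last letter is 'w' (naznazgawb → naznazgawbul, zovmanwewk → zovmanwewkul) add -ul.
The other patterns: stems whose second-to-last letter is 'p' add the prefix ha-; stems whose second-to-last letter is 'n' repeat the first consonant+vowel as a prefix; stems whose second-to-last letter is 'k' add -um.
So suzossiwd → suzossiwdul.

suzossiwdul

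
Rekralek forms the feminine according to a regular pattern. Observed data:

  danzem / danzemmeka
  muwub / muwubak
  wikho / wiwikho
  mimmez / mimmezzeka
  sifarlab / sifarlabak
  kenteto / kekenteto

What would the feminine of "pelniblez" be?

"pelniblez" ends in -z. The one such stem in the data (mimmez → mimmezzeka) doubles the final consonant and adds -eka (as does danzem), so the same rule applies.
The other patterns: stems ending in -b add -ak; stems ending in -o repeat the first consonant+vowel as a prefix.
So pelniblez → pelniblezzeka.

pelniblezzeka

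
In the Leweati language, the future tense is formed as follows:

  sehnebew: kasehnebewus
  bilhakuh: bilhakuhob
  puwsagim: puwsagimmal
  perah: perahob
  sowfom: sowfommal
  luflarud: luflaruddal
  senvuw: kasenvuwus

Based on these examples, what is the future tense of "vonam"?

vonammal

luflarud and senvuw both have last vowel 'u' yet inflect differently (luflaruddal, kasenvuwus), so the last vowel is not what conditions the rule; the final letter is.
"vonam" ends in -m. The stems ending in -m (puwsagim → puwsagimmal, sowfom → sowfommal) double the final consonant and add -al.
The other patterns: stems ending in -w add ka- … -us around the stem; stems ending in -h add -ob.
So vonam → vonammal.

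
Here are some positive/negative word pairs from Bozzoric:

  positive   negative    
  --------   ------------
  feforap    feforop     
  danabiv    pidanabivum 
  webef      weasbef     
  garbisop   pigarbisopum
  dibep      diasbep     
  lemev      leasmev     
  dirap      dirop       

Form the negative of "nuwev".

"nuwev" has last vowel 'e'. The stems whose last vowel is 'e' (lemev → leasmev, dibep → diasbep, webef → weasbef) insert -as- after the first vowel.
So nuwev → nuaswev.

nuaswev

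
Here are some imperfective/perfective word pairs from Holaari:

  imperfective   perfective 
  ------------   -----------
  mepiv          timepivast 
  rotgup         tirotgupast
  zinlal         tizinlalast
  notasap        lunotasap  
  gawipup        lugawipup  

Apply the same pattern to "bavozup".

"bavozup" has 3 vowels. The stems with 3 vowels (notasap → lunotasap, gawipup → lugawipup) add the prefix lu-.
The other pattern: stems with 2 vowels add ti- … -ast around the stem.
So bavozup → lubavozup.

lubavozup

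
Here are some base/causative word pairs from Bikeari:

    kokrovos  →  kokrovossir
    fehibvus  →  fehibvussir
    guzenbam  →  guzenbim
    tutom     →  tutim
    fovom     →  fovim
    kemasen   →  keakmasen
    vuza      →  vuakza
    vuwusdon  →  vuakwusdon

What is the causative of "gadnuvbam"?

"gadnuvbam" ends in -m. The stems ending in -m (guzenbam → guzenbim, tutom → tutim, fovom → fovim) change the last vowel to 'i'.
So gadnuvbam → gadnuvbim.

gadnuvbim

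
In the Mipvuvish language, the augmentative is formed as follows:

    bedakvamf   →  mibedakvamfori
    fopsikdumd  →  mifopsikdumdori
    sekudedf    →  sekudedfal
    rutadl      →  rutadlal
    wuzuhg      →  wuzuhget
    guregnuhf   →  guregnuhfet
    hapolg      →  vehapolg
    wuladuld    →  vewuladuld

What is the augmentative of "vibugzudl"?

vibugzudlal

bedakvamf and sekudedf both end in -f yet inflect differently (mibedakvamfori, sekudedfal), so the final letter is not what conditions the rule; the second-to-last letter is.
"vibugzudl" has second-to-last letter 'd'. The stems whose second-to-last letter is 'd' (sekudedf → sekudedfal, rutadl → rutadlal) add -al.
So vibugzudl → vibugzudlal.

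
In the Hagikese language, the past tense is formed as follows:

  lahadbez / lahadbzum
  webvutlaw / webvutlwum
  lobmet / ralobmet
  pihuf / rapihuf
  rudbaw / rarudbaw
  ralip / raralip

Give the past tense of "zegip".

razegip

webvutlaw and rudbaw both end in -w yet inflect differently (webvutlwum, rarudbaw), so the final letter is not what conditions the rule; the number of vowels is.
"zegip" has 2 vowels. The stems with 2 vowels (lobmet → ralobmet, pihuf → rapihuf, rudbaw → rarudbaw) add the prefix ra-.
So zegip → razegip.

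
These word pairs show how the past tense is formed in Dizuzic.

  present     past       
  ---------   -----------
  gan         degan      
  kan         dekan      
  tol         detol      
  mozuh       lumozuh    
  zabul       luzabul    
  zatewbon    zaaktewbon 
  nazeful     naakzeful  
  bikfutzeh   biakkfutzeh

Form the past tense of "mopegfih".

moakpegfih

"mopegfih" has 3 vowels. The stems with 3 vowels (zatewbon → zaaktewbon, nazeful → naakzeful, bikfutzeh → biakkfutzeh) insert -ak- after the first vowel.
So mopegfih → moakpegfih.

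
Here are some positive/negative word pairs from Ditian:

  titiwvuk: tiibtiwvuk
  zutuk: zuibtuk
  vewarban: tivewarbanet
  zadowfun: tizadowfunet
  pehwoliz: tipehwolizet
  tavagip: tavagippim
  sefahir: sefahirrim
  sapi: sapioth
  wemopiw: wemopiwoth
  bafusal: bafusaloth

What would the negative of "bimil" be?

titiwvuk and zadowfun both have last vowel 'u' yet inflect differently (tiibtiwvuk, tizadowfunet), so the last vowel is not what conditions the rule; the final letter is.
"bimil" ends in -l. The one such stem in the data (bafusal → bafusaloth) adds -oth, so the same rule applies.
The other patterns: stems ending in -k insert -ib- after the first vowel; stems ending in -n or -z add ti- … -et around the stem; stems ending in -p or -r double the final consonant and add -im.
So bimil → bimiloth.

bimiloth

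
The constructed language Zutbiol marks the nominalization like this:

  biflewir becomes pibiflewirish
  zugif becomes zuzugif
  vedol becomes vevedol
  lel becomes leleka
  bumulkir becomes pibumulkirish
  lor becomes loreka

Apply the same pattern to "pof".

lel and vedol both end in -l yet inflect differently (leleka, vevedol), so the final letter is not what conditions the rule; the number of vowels is.
"pof" has 1 vowel. The stems with 1 vowel (lor → loreka, lel → leleka) add -eka.
The other patterns: stems with 2 vowels repeat the first consonant+vowel as a prefix; stems with 3 vowels add pi- … -ish around the stem.
So pof → pofeka.

pofeka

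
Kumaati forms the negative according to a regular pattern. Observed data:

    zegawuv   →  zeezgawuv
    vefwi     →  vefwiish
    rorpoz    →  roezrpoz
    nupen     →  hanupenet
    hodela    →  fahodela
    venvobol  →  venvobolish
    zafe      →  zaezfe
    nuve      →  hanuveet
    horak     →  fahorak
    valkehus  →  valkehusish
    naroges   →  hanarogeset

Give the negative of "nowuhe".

valkehus and naroges both end in -s yet inflect differently (valkehusish, hanarogeset), so the final letter is not what conditions the rule; the first letter is.
"nowuhe" begins with n-. The stems beginning with n- (nuve → hanuveet, naroges → hanarogeset, nupen → hanupenet) add ha- … -et around the stem.
The other patterns: stems beginning with v- add -ish; stems beginning with h- add the prefix fa-; stems beginning with r- or z- insert -ez- after the first vowel.
So nowuhe → hanowuheet.

hanowuheet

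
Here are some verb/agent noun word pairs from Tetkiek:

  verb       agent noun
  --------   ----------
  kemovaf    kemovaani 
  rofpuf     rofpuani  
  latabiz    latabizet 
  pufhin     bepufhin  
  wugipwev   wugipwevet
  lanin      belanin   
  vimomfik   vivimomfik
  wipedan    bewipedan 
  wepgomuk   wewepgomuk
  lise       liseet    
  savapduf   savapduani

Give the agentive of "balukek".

babalukek

wipedan and kemovaf both have last vowel 'a' yet inflect differently (bewipedan, kemovaani), so the last vowel is not what conditions the rule; the final letter is.
"balukek" ends in -k. The stems ending in -k (wepgomuk → wewepgomuk, vimomfik → vivimomfik) repeat the first consonant+vowel as a prefix.
The other patterns: stems ending in -n add the prefix be-; stems ending in -f drop the final letter and add -ani; stems ending in -e, -v or -z add -et.
So balukek → babalukek.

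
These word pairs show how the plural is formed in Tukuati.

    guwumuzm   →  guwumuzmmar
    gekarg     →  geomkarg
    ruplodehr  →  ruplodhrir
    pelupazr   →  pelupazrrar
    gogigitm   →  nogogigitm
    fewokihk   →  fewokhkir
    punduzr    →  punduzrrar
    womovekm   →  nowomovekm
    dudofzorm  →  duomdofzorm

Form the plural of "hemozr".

ruplodehr and pelupazr both end in -r yet inflect differently (ruplodhrir, pelupazrrar), so the final letter is not what conditions the rule; the second-to-last letter is.
"hemozr" has second-to-last letter 'z'. The stems whose second-to-last letter is 'z' (pelupazr → pelupazrrar, guwumuzm → guwumuzmmar, punduzr → punduzrrar) double the final consonant and add -ar.
The other patterns: stems whose second-to-last letter is 'r' insert -om- after the first vowel; stems whose second-to-last letter is 'h' delete the last vowel and add -ir; stems whose second-to-last letter is 'k' or 't' add the prefix no-.
So hemozr → hemozrrar.

hemozrrar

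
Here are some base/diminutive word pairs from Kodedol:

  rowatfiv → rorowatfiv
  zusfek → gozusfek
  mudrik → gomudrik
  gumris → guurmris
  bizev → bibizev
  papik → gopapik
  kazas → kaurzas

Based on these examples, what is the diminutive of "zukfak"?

"zukfak" ends in -k. The stems ending in -k (papik → gopapik, mudrik → gomudrik, zusfek → gozusfek) add the prefix go-.
The other patterns: stems ending in -s insert -ur- after the first vowel; stems ending in -v repeat the first consonant+vowel as a prefix.
So zukfak → gozukfak.

gozukfak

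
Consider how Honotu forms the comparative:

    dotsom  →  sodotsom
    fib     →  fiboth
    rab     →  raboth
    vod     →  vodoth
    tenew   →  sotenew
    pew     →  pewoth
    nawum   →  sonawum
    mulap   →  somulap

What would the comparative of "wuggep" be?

sowuggep

"wuggep" has 2 vowels. The stems with 2 vowels (mulap → somulap, tenew → sotenew, nawum → sonawum) add the prefix so-.
The other pattern: stems with 1 vowel add -oth.
So wuggep → sowuggep.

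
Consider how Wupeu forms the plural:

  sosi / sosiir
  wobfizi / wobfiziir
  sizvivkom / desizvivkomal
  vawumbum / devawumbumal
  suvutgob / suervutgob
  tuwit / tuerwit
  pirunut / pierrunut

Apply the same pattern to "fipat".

sizvivkom and suvutgob both have last vowel 'o' yet inflect differently (desizvivkomal, suervutgob), so the last vowel is not what conditions the rule; the final letter is.
"fipat" ends in -t. The stems ending in -t (tuwit → tuerwit, pirunut → pierrunut) insert -er- after the first vowel.
The other patterns: stems ending in -i add -ir; stems ending in -m add de- … -al around the stem.
So fipat → fierpat.

fierpat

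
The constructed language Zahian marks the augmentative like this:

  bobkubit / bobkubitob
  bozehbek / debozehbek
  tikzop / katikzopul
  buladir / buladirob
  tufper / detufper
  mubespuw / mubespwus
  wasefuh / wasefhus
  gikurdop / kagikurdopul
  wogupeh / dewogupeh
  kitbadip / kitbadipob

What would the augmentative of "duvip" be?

"duvip" has last vowel 'i'. The stems whose last vowel is 'i' (buladir → buladirob, kitbadip → kitbadipob, bobkubit → bobkubitob) add -ob.
The other patterns: stems whose last vowel is 'e' add the prefix de-; stems whose last vowel is 'u' delete the last vowel and add -us; stems whose last vowel is 'o' add ka- … -ul around the stem.
So duvip → duvipob.

duvipob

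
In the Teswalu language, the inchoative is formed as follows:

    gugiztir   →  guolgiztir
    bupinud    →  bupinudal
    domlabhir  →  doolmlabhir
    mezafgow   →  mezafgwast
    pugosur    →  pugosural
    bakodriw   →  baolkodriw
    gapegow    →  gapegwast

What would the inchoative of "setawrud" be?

gugiztir and pugosur both end in -r yet inflect differently (guolgiztir, pugosural), so the final letter is not what conditions the rule; the last vowel is.
"setawrud" has last vowel 'u'. The stems whose last vowel is 'u' (pugosur → pugosural, bupinud → bupinudal) add -al.
The other patterns: stems whose last vowel is 'i' insert -ol- after the first vowel; stems whose last vowel is 'o' delete the last vowel and add -ast.
So setawrud → setawrudal.

setawrudal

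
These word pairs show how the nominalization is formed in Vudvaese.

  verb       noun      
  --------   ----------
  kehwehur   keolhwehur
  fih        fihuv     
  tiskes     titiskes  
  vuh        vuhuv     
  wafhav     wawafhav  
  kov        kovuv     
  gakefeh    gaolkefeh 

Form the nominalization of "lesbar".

lelesbar

kov and wafhav both end in -v yet inflect differently (kovuv, wawafhav), so the final letter is not what conditions the rule; the number of vowels is.
"lesbar" has 2 vowels. The stems with 2 vowels (wafhav → wawafhav, tiskes → titiskes) repeat the first consonant+vowel as a prefix.
The other patterns: stems with 1 vowel add -uv; stems with 3 vowels insert -ol- after the first vowel.
So lesbar → lelesbar.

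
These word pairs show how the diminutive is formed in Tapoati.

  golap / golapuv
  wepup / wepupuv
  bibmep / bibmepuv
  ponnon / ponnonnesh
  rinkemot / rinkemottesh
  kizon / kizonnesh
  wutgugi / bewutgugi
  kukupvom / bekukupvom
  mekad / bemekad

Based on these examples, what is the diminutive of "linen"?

linennesh

"linen" ends in -n. The stems ending in -n (ponnon → ponnonnesh, kizon → kizonnesh) double the final consonant and add -esh.
The other patterns: stems ending in -p add -uv; stems ending in -d, -i or -m add the prefix be-.
So linen → linennesh.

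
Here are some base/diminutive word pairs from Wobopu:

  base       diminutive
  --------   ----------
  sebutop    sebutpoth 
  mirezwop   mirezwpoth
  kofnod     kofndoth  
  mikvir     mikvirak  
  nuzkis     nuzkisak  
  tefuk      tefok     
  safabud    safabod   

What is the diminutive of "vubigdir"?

kofnod and safabud both end in -d yet inflect differently (kofndoth, safabod), so the final letter is not what conditions the rule; the last vowel is.
"vubigdir" has last vowel 'i'. The stems whose last vowel is 'i' (mikvir → mikvirak, nuzkis → nuzkisak) add -ak.
So vubigdir → vubigdirak.

vubigdirak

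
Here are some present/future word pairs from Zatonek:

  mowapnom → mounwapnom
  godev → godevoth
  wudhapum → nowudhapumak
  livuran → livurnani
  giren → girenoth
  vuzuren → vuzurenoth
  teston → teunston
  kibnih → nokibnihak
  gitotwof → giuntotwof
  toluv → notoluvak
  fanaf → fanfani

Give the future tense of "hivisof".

hiunvisof

fanaf and gitotwof both end in -f yet inflect differently (fanfani, giuntotwof), so the final letter is not what conditions the rule; the last vowel is.
"hivisof" has last vowel 'o'. The stems whose last vowel is 'o' (gitotwof → giuntotwof, mowapnom → mounwapnom, teston → teunston) insert -un- after the first vowel.
The other patterns: stems whose last vowel is 'i' or 'u' add no- … -ak around the stem; stems whose last vowel is 'a' delete the last vowel and add -ani; stems whose last vowel is 'e' add -oth.
So hivisof → hiunvisof.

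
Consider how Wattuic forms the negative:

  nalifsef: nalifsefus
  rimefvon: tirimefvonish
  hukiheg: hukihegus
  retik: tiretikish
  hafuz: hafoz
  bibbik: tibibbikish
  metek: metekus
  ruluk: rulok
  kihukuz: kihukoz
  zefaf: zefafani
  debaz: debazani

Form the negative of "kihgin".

debaz and kihukuz both end in -z yet inflect differently (debazani, kihukoz), so the final letter is not what conditions the rule; the last vowel is.
"kihgin" has last vowel 'i'. The stems whose last vowel is 'i' (retik → tiretikish, bibbik → tibibbikish) add ti- … -ish around the stem.
So kihgin → tikihginish.

tikihginish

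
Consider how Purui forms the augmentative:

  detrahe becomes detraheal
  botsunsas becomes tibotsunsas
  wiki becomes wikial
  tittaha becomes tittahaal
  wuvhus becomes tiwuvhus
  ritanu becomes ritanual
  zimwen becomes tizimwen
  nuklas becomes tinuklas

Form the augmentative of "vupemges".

ritanu and wuvhus both have last vowel 'u' yet inflect differently (ritanual, tiwuvhus), so the last vowel is not what conditions the rule; whether the stem ends in a vowel or a consonant is.
"vupemges" ends in a consonant. The stems ending in a consonant (wuvhus → tiwuvhus, zimwen → tizimwen, nuklas → tinuklas) add the prefix ti-.
The other pattern: stems ending in a vowel add -al.
So vupemges → tivupemges.

tivupemges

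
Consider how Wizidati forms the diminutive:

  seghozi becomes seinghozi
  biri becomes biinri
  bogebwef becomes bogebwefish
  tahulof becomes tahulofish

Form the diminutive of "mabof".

"mabof" ends in -f. The stems ending in -f (bogebwef → bogebwefish, tahulof → tahulofish) add -ish.
So mabof → mabofish.

mabofish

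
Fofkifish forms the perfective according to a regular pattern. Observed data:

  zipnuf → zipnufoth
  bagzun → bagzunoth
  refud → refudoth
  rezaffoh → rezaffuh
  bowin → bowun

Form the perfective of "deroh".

deruh

bagzun and bowin both end in -n yet inflect differently (bagzunoth, bowun), so the final letter is not what conditions the rule; the last vowel is.
"deroh" has last vowel 'o'. The one such stem in the data (rezaffoh → rezaffuh) changes the last vowel to 'u' (as does bowin), so the same rule applies.
The other pattern: stems whose last vowel is 'u' add -oth.
So deroh → deruh.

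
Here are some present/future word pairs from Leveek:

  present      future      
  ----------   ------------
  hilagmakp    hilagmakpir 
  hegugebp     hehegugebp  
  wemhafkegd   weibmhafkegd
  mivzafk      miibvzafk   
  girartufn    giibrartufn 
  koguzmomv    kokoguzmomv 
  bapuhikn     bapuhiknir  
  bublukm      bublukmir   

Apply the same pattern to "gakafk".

hilagmakp and hegugebp both end in -p yet inflect differently (hilagmakpir, hehegugebp), so the final letter is not what conditions the rule; the second-to-last letter is.
"gakafk" has second-to-last letter 'f'. The stems whose second-to-last letter is 'f' (mivzafk → miibvzafk, girartufn → giibrartufn) insert -ib- after the first vowel.
The other patterns: stems whose second-to-last letter is 'k' add -ir; stems whose second-to-last letter is 'b' or 'm' repeat the first consonant+vowel as a prefix.
So gakafk → gaibkafk.

gaibkafk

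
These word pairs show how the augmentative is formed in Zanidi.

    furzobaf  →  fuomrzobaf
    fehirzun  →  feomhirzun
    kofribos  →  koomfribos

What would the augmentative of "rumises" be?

ruommises

Every pair shown (furzobaf → fuomrzobaf, fehirzun → feomhirzun, kofribos → koomfribos) follows the same rule: insert -om- after the first vowel.
So rumises → ruommises.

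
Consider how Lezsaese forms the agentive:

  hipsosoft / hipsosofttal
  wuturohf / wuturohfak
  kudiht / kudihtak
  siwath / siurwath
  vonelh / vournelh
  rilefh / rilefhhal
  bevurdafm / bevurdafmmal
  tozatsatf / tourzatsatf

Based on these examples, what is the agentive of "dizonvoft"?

hipsosoft and kudiht both end in -t yet inflect differently (hipsosofttal, kudihtak), so the final letter is not what conditions the rule; the second-to-last letter is.
"dizonvoft" has second-to-last letter 'f'. The stems whose second-to-last letter is 'f' (hipsosoft → hipsosofttal, bevurdafm → bevurdafmmal, rilefh → rilefhhal) double the final consonant and add -al.
The other patterns: stems whose second-to-last letter is 'h' add -ak; stems whose second-to-last letter is 'l' or 't' insert -ur- after the first vowel.
So dizonvoft → dizonvofttal.

dizonvofttal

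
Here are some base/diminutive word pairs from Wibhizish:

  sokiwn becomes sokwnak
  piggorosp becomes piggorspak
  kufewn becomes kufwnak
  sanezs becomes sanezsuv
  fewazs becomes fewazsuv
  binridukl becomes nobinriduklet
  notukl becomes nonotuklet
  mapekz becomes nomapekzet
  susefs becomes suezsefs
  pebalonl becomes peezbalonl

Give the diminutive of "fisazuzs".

fisazuzsuv

sanezs and susefs both end in -s yet inflect differently (sanezsuv, suezsefs), so the final letter is not what conditions the rule; the second-to-last letter is.
"fisazuzs" has second-to-last letter 'z'. The stems whose second-to-last letter is 'z' (sanezs → sanezsuv, fewazs → fewazsuv) add -uv.
The other patterns: stems whose second-to-last letter is 's' or 'w' delete the last vowel and add -ak; stems whose second-to-last letter is 'k' add no- … -et around the stem; stems whose second-to-last letter is 'f' or 'n' insert -ez- after the first vowel.
So fisazuzs → fisazuzsuv.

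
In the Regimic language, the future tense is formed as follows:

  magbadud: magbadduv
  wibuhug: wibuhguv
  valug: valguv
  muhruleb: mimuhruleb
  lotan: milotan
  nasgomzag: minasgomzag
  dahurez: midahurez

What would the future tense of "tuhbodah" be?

mituhbodah

wibuhug and nasgomzag both end in -g yet inflect differently (wibuhguv, minasgomzag), so the final letter is not what conditions the rule; the last vowel is.
"tuhbodah" has last vowel 'a'. The stems whose last vowel is 'a' (lotan → milotan, nasgomzag → minasgomzag) add the prefix mi-.
So tuhbodah → mituhbodah.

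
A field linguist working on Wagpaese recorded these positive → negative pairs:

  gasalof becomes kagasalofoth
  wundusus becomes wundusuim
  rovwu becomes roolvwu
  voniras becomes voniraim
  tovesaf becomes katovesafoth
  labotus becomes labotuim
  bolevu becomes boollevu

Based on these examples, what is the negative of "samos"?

"samos" ends in -s. The stems ending in -s (labotus → labotuim, voniras → voniraim, wundusus → wundusuim) drop the final letter and add -im.
The other patterns: stems ending in -u insert -ol- after the first vowel; stems ending in -f add ka- … -oth around the stem.
So samos → samoim.

samoim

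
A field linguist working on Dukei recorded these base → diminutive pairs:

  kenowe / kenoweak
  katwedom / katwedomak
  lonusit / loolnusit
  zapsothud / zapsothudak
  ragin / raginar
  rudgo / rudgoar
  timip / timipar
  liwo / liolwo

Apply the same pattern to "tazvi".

tazviar

"tazvi" begins with t-. The one such stem in the data (timip → timipar) adds -ar, so the same rule applies.
The other patterns: stems beginning with l- insert -ol- after the first vowel; stems beginning with k- or z- add -ak.
So tazvi → tazviar.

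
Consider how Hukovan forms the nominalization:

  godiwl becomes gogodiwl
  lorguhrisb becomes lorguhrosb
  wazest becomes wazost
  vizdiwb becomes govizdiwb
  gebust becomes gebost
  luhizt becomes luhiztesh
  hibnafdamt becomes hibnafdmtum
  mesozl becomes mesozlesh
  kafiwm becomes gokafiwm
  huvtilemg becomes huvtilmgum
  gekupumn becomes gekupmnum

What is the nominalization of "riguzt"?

wazest and luhizt both end in -t yet inflect differently (wazost, luhiztesh), so the final letter is not what conditions the rule; the second-to-last letter is.
"riguzt" has second-to-last letter 'z'. The stems whose second-to-last letter is 'z' (mesozl → mesozlesh, luhizt → luhiztesh) add -esh.
The other patterns: stems whose second-to-last letter is 's' change the last vowel to 'o'; stems whose second-to-last letter is 'w' add the prefix go-; stems whose second-to-last letter is 'm' delete the last vowel and add -um.
So riguzt → riguztesh.

riguztesh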